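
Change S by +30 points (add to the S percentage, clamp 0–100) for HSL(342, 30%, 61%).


Original S = 30%
Adjustment = +30 percentage points
New S = 30 + (30) = 60
Clamp to [0, 100] → 60
= HSL(342°, 60%, 61%)


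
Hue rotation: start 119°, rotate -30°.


New hue = (H + rotation) mod 360
New hue = (119 -30) mod 360
= 89 mod 360
= 89°


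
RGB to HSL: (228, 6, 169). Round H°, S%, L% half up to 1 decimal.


Normalize: R'=228/255≈0.8941, G'=6/255≈0.0235, B'=169/255≈0.6627
Max=228/255, Min=6/255, Δ=Max-Min=222/255
L = (Max+Min)/2 = (228+6)/510 = 234/510 = 0.45882… → L = 45.9%
L ≤ 0.5 → S = Δ/(Max+Min) = 222/(228+6) = 222/234 = 0.94871… → S = 94.9%
(the 1/255 factors cancel in S and H, so raw channel differences can be used)
Max is R' → H = 60 × (((G-B)/Δ) mod 6) = 60 × (((6-169)/222) mod 6)
  (-163)/222 = -0.7342…; negative, so add 6 → 5.2657…
  H = 60 × 5.2657… = 315.945…° → H = 315.9°
= HSL(315.9°, 94.9%, 45.9%)


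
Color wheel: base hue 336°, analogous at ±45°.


Base hue: 336°
Left analog: (336 - 45) mod 360 = 291°
Right analog: (336 + 45) mod 360 = 21°
Analogous hues = 291° and 21°


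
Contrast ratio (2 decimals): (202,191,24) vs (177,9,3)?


Linearize each sRGB channel c=v/255: c/12.92 if c ≤ 0.04045 else ((c+0.055)/1.055)^2.4
L = 0.2126×R_lin + 0.7152×G_lin + 0.0722×B_lin
Color 1 (202,191,24):
  R=202: 202/255≈0.7922 > 0.04045 → ((0.7922+0.055)/1.055)^2.4 ≈ 0.59062
  G=191: 191/255≈0.7490 > 0.04045 → ((0.7490+0.055)/1.055)^2.4 ≈ 0.52100
  B=24: 24/255≈0.0941 > 0.04045 → ((0.0941+0.055)/1.055)^2.4 ≈ 0.00913
  L1 = 0.2126×0.59062 + 0.7152×0.52100 + 0.0722×0.00913 ≈ 0.49884
Color 2 (177,9,3):
  R=177: 177/255≈0.6941 > 0.04045 → ((0.6941+0.055)/1.055)^2.4 ≈ 0.43966
  G=9: 9/255≈0.0353 ≤ 0.04045 → 0.0353/12.92 ≈ 0.00273
  B=3: 3/255≈0.0118 ≤ 0.04045 → 0.0118/12.92 ≈ 0.00091
  L2 = 0.2126×0.43966 + 0.7152×0.00273 + 0.0722×0.00091 ≈ 0.09549
Lighter = 0.49884, Darker = 0.09549
Ratio = (L_lighter + 0.05) / (L_darker + 0.05)
Ratio = (0.49884 + 0.05) / (0.09549 + 0.05) = 0.54884 / 0.14549 ≈ 3.7723
Ratio ≈ 3.77:1


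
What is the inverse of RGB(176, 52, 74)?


Invert: (255-R, 255-G, 255-B)
R: 255-176 = 79
G: 255-52 = 203
B: 255-74 = 181
= RGB(79, 203, 181)


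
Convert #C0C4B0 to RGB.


C0 → 192 (R)
C4 → 196 (G)
B0 → 176 (B)
= RGB(192, 196, 176)


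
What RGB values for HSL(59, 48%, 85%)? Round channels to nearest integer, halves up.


H=59°, S=0.48, L=0.85
C = (1-|2L-1|)×S = (1-|0.70|)×0.48 = 0.144
H' = H/60 = 59/60 ≈ 0.9833; X = C×(1-|H' mod 2 - 1|) = 0.1416
m = L - C/2 = 0.85 - 0.072 = 0.778
Sector ⌊H'⌋ = 0 → (R',G',B') = (0.144, 0.1416, 0.0)
RGB = ((R'+m)×255, (G'+m)×255, (B'+m)×255) = (235.11, 234.498, 198.39)
Round half up → RGB(235, 234, 198)


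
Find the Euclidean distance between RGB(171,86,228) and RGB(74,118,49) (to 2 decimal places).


d = √[(R₁-R₂)² + (G₁-G₂)² + (B₁-B₂)²]
d = √[(171-74)² + (86-118)² + (228-49)²]
d = √[9409 + 1024 + 32041]
d = √42474
d ≈ 206.09


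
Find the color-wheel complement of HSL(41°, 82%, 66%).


Complement = opposite side of color wheel = hue + 180°
H' = (41 + 180) mod 360 = 221°
S and L unchanged.
= HSL(221°, 82%, 66%)


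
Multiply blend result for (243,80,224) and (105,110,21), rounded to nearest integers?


Multiply: C = A×B/255, rounded to nearest integer
R: 243×105/255 = 25515/255 ≈ 100.059 → 100
G: 80×110/255 = 8800/255 ≈ 34.510 → 35
B: 224×21/255 = 4704/255 ≈ 18.447 → 18
= RGB(100, 35, 18)


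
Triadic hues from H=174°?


Triadic: equally spaced at 120° intervals
H1 = 174°
H2 = (174 + 120) mod 360 = 294°
H3 = (174 + 240) mod 360 = 54°
Triadic = 174°, 294°, 54°


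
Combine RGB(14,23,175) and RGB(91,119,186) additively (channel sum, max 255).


Additive: each channel = min(255, C₁+C₂)
R: 14+91 = 105 → 105
G: 23+119 = 142 → 142
B: 175+186 = 361 → 255
= RGB(105, 142, 255)


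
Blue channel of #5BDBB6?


Color: #5BDBB6
R = 5B = 91
G = DB = 219
B = B6 = 182
Blue = 182


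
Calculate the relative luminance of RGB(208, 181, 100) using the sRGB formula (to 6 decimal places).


Linearize each channel (sRGB transfer function): c = v/255; c_lin = c/12.92 if c ≤ 0.04045, else ((c+0.055)/1.055)^2.4
  R: 208/255 ≈ 0.815686 > 0.04045 → ((0.815686+0.055)/1.055)^2.4 ≈ 0.630757
  G: 181/255 ≈ 0.709804 > 0.04045 → ((0.709804+0.055)/1.055)^2.4 ≈ 0.462077
  B: 100/255 ≈ 0.392157 > 0.04045 → ((0.392157+0.055)/1.055)^2.4 ≈ 0.127438
R_lin = 0.630757, G_lin = 0.462077, B_lin = 0.127438
L = 0.2126×R + 0.7152×G + 0.0722×B
L = 0.2126×0.630757 + 0.7152×0.462077 + 0.0722×0.127438
L ≈ 0.473777


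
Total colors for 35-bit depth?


Colors = 2^bits = 2^35
= 34,359,738,368 colors


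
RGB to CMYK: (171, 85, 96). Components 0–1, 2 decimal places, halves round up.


R'=171/255≈0.6706, G'=85/255≈0.3333, B'=96/255≈0.3765
K = 1 - max(R',G',B') = 1 - 171/255 = 84/255 = 0.32941… → 0.33
(1-R'-K)/(1-K) simplifies to (max-R)/max with max = 171:
C = (171-171)/171 = 0/171 = 0 → 0.00
M = (171-85)/171 = 86/171 = 0.50292… → 0.50
Y = (171-96)/171 = 75/171 = 0.43859… → 0.44
= CMYK(0.00, 0.50, 0.44, 0.33)


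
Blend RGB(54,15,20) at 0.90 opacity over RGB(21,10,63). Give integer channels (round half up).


C = α×F + (1-α)×B, with 1-α = 0.10
R: 0.90×54 + 0.10×21 = 48.60 + 2.10 = 50.70 → 51
G: 0.90×15 + 0.10×10 = 13.50 + 1.00 = 14.50 → 15
B: 0.90×20 + 0.10×63 = 18.00 + 6.30 = 24.30 → 24
= RGB(51, 15, 24)


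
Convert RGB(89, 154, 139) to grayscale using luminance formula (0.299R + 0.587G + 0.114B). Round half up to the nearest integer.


Gray = 0.299×R + 0.587×G + 0.114×B
Gray = 0.299×89 + 0.587×154 + 0.114×139
Gray = 26.611 + 90.398 + 15.846
Gray = 132.855 → round half up → 133
Gray = 133


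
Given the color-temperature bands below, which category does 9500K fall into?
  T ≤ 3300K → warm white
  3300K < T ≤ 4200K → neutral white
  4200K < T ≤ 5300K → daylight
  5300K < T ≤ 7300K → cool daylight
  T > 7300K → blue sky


Temperature: 9500K
9500K > 7300K → blue sky
Classification: blue sky


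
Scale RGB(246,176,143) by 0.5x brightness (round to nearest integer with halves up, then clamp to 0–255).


Multiply each channel by 0.5, round half up, clamp to [0, 255]
R: 246×0.5 = 123
G: 176×0.5 = 88
B: 143×0.5 = 71.5 → round → 72
= RGB(123, 88, 72)


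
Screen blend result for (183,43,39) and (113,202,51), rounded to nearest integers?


Screen: C = 255 - (255-A)×(255-B)/255, rounded to nearest integer
R: 255 - (255-183)×(255-113)/255 = 255 - 10224/255 ≈ 255 - 40.094 = 214.906 → 215
G: 255 - (255-43)×(255-202)/255 = 255 - 11236/255 ≈ 255 - 44.063 = 210.937 → 211
B: 255 - (255-39)×(255-51)/255 = 255 - 44064/255 ≈ 255 - 172.800 = 82.200 → 82
= RGB(215, 211, 82)


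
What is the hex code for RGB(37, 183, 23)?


R = 37 → 25 (hex)
G = 183 → B7 (hex)
B = 23 → 17 (hex)
Hex = #25B717


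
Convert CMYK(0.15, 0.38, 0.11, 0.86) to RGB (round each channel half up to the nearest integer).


R = 255 × (1-C) × (1-K) = 255 × 0.85 × 0.14 = 30.345 → 30
G = 255 × (1-M) × (1-K) = 255 × 0.62 × 0.14 = 22.134 → 22
B = 255 × (1-Y) × (1-K) = 255 × 0.89 × 0.14 = 31.773 → 32
= RGB(30, 22, 32)


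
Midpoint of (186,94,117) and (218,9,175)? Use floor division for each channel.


Midpoint: each channel = ⌊(C₁+C₂)/2⌋
R: ⌊(186+218)/2⌋ = 202
G: ⌊(94+9)/2⌋ = 51
B: ⌊(117+175)/2⌋ = 146
= RGB(202, 51, 146)


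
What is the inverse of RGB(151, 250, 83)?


Invert: (255-R, 255-G, 255-B)
R: 255-151 = 104
G: 255-250 = 5
B: 255-83 = 172
= RGB(104, 5, 172)


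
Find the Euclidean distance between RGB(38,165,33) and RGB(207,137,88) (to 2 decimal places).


d = √[(R₁-R₂)² + (G₁-G₂)² + (B₁-B₂)²]
d = √[(38-207)² + (165-137)² + (33-88)²]
d = √[28561 + 784 + 3025]
d = √32370
d ≈ 179.92


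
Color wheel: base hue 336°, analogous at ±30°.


Base hue: 336°
Left analog: (336 - 30) mod 360 = 306°
Right analog: (336 + 30) mod 360 = 6°
Analogous hues = 306° and 6°


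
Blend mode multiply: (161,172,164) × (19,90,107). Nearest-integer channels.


Multiply: C = A×B/255, rounded to nearest integer
R: 161×19/255 = 3059/255 ≈ 11.996 → 12
G: 172×90/255 = 15480/255 ≈ 60.706 → 61
B: 164×107/255 = 17548/255 ≈ 68.816 → 69
= RGB(12, 61, 69)


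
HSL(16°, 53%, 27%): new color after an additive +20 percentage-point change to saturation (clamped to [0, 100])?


Original S = 53%
Adjustment = +20 percentage points
New S = 53 + (20) = 73
Clamp to [0, 100] → 73
= HSL(16°, 73%, 27%)


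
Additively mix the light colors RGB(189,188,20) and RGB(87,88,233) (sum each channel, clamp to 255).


Additive: each channel = min(255, C₁+C₂)
R: 189+87 = 276 → 255
G: 188+88 = 276 → 255
B: 20+233 = 253 → 253
= RGB(255, 255, 253)


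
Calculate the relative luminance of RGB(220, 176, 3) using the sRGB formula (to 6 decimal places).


Linearize each channel (sRGB transfer function): c = v/255; c_lin = c/12.92 if c ≤ 0.04045, else ((c+0.055)/1.055)^2.4
  R: 220/255 ≈ 0.862745 > 0.04045 → ((0.862745+0.055)/1.055)^2.4 ≈ 0.715694
  G: 176/255 ≈ 0.690196 > 0.04045 → ((0.690196+0.055)/1.055)^2.4 ≈ 0.434154
  B: 3/255 ≈ 0.011765 ≤ 0.04045 → 0.011765/12.92 ≈ 0.000911
R_lin = 0.715694, G_lin = 0.434154, B_lin = 0.000911
L = 0.2126×R + 0.7152×G + 0.0722×B
L = 0.2126×0.715694 + 0.7152×0.434154 + 0.0722×0.000911
L ≈ 0.462729


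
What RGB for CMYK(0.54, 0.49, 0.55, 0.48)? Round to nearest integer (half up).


R = 255 × (1-C) × (1-K) = 255 × 0.46 × 0.52 = 60.996 → 61
G = 255 × (1-M) × (1-K) = 255 × 0.51 × 0.52 = 67.626 → 68
B = 255 × (1-Y) × (1-K) = 255 × 0.45 × 0.52 = 59.67 → 60
= RGB(61, 68, 60)


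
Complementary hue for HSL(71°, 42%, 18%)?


Complement = opposite side of color wheel = hue + 180°
H' = (71 + 180) mod 360 = 251°
S and L unchanged.
= HSL(251°, 42%, 18%)


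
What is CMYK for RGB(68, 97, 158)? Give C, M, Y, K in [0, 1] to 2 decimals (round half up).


R'=68/255≈0.2667, G'=97/255≈0.3804, B'=158/255≈0.6196
K = 1 - max(R',G',B') = 1 - 158/255 = 97/255 = 0.38039… → 0.38
(1-R'-K)/(1-K) simplifies to (max-R)/max with max = 158:
C = (158-68)/158 = 90/158 = 0.56962… → 0.57
M = (158-97)/158 = 61/158 = 0.38607… → 0.39
Y = (158-158)/158 = 0/158 = 0 → 0.00
= CMYK(0.57, 0.39, 0.00, 0.38)


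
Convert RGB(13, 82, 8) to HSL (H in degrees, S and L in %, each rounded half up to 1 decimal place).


Normalize: R'=13/255≈0.0510, G'=82/255≈0.3216, B'=8/255≈0.0314
Max=82/255, Min=8/255, Δ=Max-Min=74/255
L = (Max+Min)/2 = (82+8)/510 = 90/510 = 0.17647… → L = 17.6%
L ≤ 0.5 → S = Δ/(Max+Min) = 74/(82+8) = 74/90 = 0.82222… → S = 82.2%
(the 1/255 factors cancel in S and H, so raw channel differences can be used)
Max is G' → H = 60 × ((B-R)/Δ + 2) = 60 × ((8-13)/74 + 2)
  -5/74 + 2 = -0.0675… + 2 = 1.9324…
  H = 60 × 1.9324… = 115.945…° → H = 115.9°
= HSL(115.9°, 82.2%, 17.6%)


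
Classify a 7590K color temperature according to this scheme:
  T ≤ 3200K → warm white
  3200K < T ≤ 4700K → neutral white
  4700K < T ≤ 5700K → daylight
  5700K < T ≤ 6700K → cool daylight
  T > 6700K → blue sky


Temperature: 7590K
7590K > 6700K → blue sky
Classification: blue sky


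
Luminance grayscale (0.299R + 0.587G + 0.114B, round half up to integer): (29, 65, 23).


Gray = 0.299×R + 0.587×G + 0.114×B
Gray = 0.299×29 + 0.587×65 + 0.114×23
Gray = 8.671 + 38.155 + 2.622
Gray = 49.448 → round half up → 49
Gray = 49


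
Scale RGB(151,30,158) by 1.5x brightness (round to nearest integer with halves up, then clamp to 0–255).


Multiply each channel by 1.5, round half up, clamp to [0, 255]
R: 151×1.5 = 226.5 → round → 227
G: 30×1.5 = 45
B: 158×1.5 = 237
= RGB(227, 45, 237)


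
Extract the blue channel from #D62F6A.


Color: #D62F6A
R = D6 = 214
G = 2F = 47
B = 6A = 106
Blue = 106


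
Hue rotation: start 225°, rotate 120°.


New hue = (H + rotation) mod 360
New hue = (225 + 120) mod 360
= 345 mod 360
= 345°


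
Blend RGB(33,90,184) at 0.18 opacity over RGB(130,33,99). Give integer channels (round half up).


C = α×F + (1-α)×B, with 1-α = 0.82
R: 0.18×33 + 0.82×130 = 5.94 + 106.60 = 112.54 → 113
G: 0.18×90 + 0.82×33 = 16.20 + 27.06 = 43.26 → 43
B: 0.18×184 + 0.82×99 = 33.12 + 81.18 = 114.30 → 114
= RGB(113, 43, 114)


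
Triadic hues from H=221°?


Triadic: equally spaced at 120° intervals
H1 = 221°
H2 = (221 + 120) mod 360 = 341°
H3 = (221 + 240) mod 360 = 101°
Triadic = 221°, 341°, 101°


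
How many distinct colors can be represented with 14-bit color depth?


Colors = 2^bits = 2^14
= 16,384 colors


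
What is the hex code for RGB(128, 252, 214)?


R = 128 → 80 (hex)
G = 252 → FC (hex)
B = 214 → D6 (hex)
Hex = #80FCD6


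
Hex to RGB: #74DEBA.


74 → 116 (R)
DE → 222 (G)
BA → 186 (B)
= RGB(116, 222, 186)


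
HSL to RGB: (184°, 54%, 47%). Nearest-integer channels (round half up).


H=184°, S=0.54, L=0.47
C = (1-|2L-1|)×S = (1-|-0.06|)×0.54 = 0.5076
H' = H/60 = 184/60 ≈ 3.0667; X = C×(1-|H' mod 2 - 1|) = 0.47376
m = L - C/2 = 0.47 - 0.2538 = 0.2162
Sector ⌊H'⌋ = 3 → (R',G',B') = (0.0, 0.47376, 0.5076)
RGB = ((R'+m)×255, (G'+m)×255, (B'+m)×255) = (55.131, 175.9398, 184.569)
Round half up → RGB(55, 176, 185)


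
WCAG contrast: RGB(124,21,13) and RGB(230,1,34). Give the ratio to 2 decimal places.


Linearize each sRGB channel c=v/255: c/12.92 if c ≤ 0.04045 else ((c+0.055)/1.055)^2.4
L = 0.2126×R_lin + 0.7152×G_lin + 0.0722×B_lin
Color 1 (124,21,13):
  R=124: 124/255≈0.4863 > 0.04045 → ((0.4863+0.055)/1.055)^2.4 ≈ 0.20156
  G=21: 21/255≈0.0824 > 0.04045 → ((0.0824+0.055)/1.055)^2.4 ≈ 0.00750
  B=13: 13/255≈0.0510 > 0.04045 → ((0.0510+0.055)/1.055)^2.4 ≈ 0.00402
  L1 = 0.2126×0.20156 + 0.7152×0.00750 + 0.0722×0.00402 ≈ 0.04850
Color 2 (230,1,34):
  R=230: 230/255≈0.9020 > 0.04045 → ((0.9020+0.055)/1.055)^2.4 ≈ 0.79130
  G=1: 1/255≈0.0039 ≤ 0.04045 → 0.0039/12.92 ≈ 0.00030
  B=34: 34/255≈0.1333 > 0.04045 → ((0.1333+0.055)/1.055)^2.4 ≈ 0.01600
  L2 = 0.2126×0.79130 + 0.7152×0.00030 + 0.0722×0.01600 ≈ 0.16960
Lighter = 0.16960, Darker = 0.04850
Ratio = (L_lighter + 0.05) / (L_darker + 0.05)
Ratio = (0.16960 + 0.05) / (0.04850 + 0.05) = 0.21960 / 0.09850 ≈ 2.2294
Ratio ≈ 2.23:1


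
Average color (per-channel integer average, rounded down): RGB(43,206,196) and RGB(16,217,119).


Midpoint: each channel = ⌊(C₁+C₂)/2⌋
R: ⌊(43+16)/2⌋ = 29
G: ⌊(206+217)/2⌋ = 211
B: ⌊(196+119)/2⌋ = 157
= RGB(29, 211, 157)


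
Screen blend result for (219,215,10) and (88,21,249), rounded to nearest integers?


Screen: C = 255 - (255-A)×(255-B)/255, rounded to nearest integer
R: 255 - (255-219)×(255-88)/255 = 255 - 6012/255 ≈ 255 - 23.576 = 231.424 → 231
G: 255 - (255-215)×(255-21)/255 = 255 - 9360/255 ≈ 255 - 36.706 = 218.294 → 218
B: 255 - (255-10)×(255-249)/255 = 255 - 1470/255 ≈ 255 - 5.765 = 249.235 → 249
= RGB(231, 218, 249)


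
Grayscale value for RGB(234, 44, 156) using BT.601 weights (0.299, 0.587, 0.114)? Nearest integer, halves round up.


Gray = 0.299×R + 0.587×G + 0.114×B
Gray = 0.299×234 + 0.587×44 + 0.114×156
Gray = 69.966 + 25.828 + 17.784
Gray = 113.578 → round half up → 114
Gray = 114


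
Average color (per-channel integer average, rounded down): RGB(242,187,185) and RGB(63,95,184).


Midpoint: each channel = ⌊(C₁+C₂)/2⌋
R: ⌊(242+63)/2⌋ = 152
G: ⌊(187+95)/2⌋ = 141
B: ⌊(185+184)/2⌋ = 184
= RGB(152, 141, 184)


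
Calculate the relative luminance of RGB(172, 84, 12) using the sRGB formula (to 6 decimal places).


Linearize each channel (sRGB transfer function): c = v/255; c_lin = c/12.92 if c ≤ 0.04045, else ((c+0.055)/1.055)^2.4
  R: 172/255 ≈ 0.674510 > 0.04045 → ((0.674510+0.055)/1.055)^2.4 ≈ 0.412543
  G: 84/255 ≈ 0.329412 > 0.04045 → ((0.329412+0.055)/1.055)^2.4 ≈ 0.088656
  B: 12/255 ≈ 0.047059 > 0.04045 → ((0.047059+0.055)/1.055)^2.4 ≈ 0.003677
R_lin = 0.412543, G_lin = 0.088656, B_lin = 0.003677
L = 0.2126×R + 0.7152×G + 0.0722×B
L = 0.2126×0.412543 + 0.7152×0.088656 + 0.0722×0.003677
L ≈ 0.151378


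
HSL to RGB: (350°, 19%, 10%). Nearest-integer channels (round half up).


H=350°, S=0.19, L=0.10
C = (1-|2L-1|)×S = (1-|-0.80|)×0.19 = 0.038
H' = H/60 = 350/60 ≈ 5.8333; X = C×(1-|H' mod 2 - 1|) ≈ 0.0063
m = L - C/2 = 0.10 - 0.019 = 0.081
Sector ⌊H'⌋ = 5 → (R',G',B') = (0.038, 0.0, ≈0.0063)
RGB = ((R'+m)×255, (G'+m)×255, (B'+m)×255) = (30.345, 20.655, 22.27)
Round half up → RGB(30, 21, 22)


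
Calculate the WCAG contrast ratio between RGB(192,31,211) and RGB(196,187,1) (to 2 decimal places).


Linearize each sRGB channel c=v/255: c/12.92 if c ≤ 0.04045 else ((c+0.055)/1.055)^2.4
L = 0.2126×R_lin + 0.7152×G_lin + 0.0722×B_lin
Color 1 (192,31,211):
  R=192: 192/255≈0.7529 > 0.04045 → ((0.7529+0.055)/1.055)^2.4 ≈ 0.52712
  G=31: 31/255≈0.1216 > 0.04045 → ((0.1216+0.055)/1.055)^2.4 ≈ 0.01370
  B=211: 211/255≈0.8275 > 0.04045 → ((0.8275+0.055)/1.055)^2.4 ≈ 0.65141
  L1 = 0.2126×0.52712 + 0.7152×0.01370 + 0.0722×0.65141 ≈ 0.16890
Color 2 (196,187,1):
  R=196: 196/255≈0.7686 > 0.04045 → ((0.7686+0.055)/1.055)^2.4 ≈ 0.55201
  G=187: 187/255≈0.7333 > 0.04045 → ((0.7333+0.055)/1.055)^2.4 ≈ 0.49693
  B=1: 1/255≈0.0039 ≤ 0.04045 → 0.0039/12.92 ≈ 0.00030
  L2 = 0.2126×0.55201 + 0.7152×0.49693 + 0.0722×0.00030 ≈ 0.47279
Lighter = 0.47279, Darker = 0.16890
Ratio = (L_lighter + 0.05) / (L_darker + 0.05)
Ratio = (0.47279 + 0.05) / (0.16890 + 0.05) = 0.52279 / 0.21890 ≈ 2.3883
Ratio ≈ 2.39:1


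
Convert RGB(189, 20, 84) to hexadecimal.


R = 189 → BD (hex)
G = 20 → 14 (hex)
B = 84 → 54 (hex)
Hex = #BD1454


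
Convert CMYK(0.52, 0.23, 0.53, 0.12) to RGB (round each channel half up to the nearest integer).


R = 255 × (1-C) × (1-K) = 255 × 0.48 × 0.88 = 107.712 → 108
G = 255 × (1-M) × (1-K) = 255 × 0.77 × 0.88 = 172.788 → 173
B = 255 × (1-Y) × (1-K) = 255 × 0.47 × 0.88 = 105.468 → 105
= RGB(108, 173, 105)


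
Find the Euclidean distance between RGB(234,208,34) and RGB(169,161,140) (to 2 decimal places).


d = √[(R₁-R₂)² + (G₁-G₂)² + (B₁-B₂)²]
d = √[(234-169)² + (208-161)² + (34-140)²]
d = √[4225 + 2209 + 11236]
d = √17670
d ≈ 132.93


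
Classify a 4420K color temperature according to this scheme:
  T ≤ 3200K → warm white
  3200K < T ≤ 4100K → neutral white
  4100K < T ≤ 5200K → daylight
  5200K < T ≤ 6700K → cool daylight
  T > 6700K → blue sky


Temperature: 4420K
4100K < 4420K ≤ 5200K → daylight
Classification: daylight


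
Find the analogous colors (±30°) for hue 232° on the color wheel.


Base hue: 232°
Left analog: (232 - 30) mod 360 = 202°
Right analog: (232 + 30) mod 360 = 262°
Analogous hues = 202° and 262°


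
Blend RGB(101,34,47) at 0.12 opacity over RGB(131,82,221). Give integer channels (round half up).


C = α×F + (1-α)×B, with 1-α = 0.88
R: 0.12×101 + 0.88×131 = 12.12 + 115.28 = 127.40 → 127
G: 0.12×34 + 0.88×82 = 4.08 + 72.16 = 76.24 → 76
B: 0.12×47 + 0.88×221 = 5.64 + 194.48 = 200.12 → 200
= RGB(127, 76, 200)


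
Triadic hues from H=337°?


Triadic: equally spaced at 120° intervals
H1 = 337°
H2 = (337 + 120) mod 360 = 97°
H3 = (337 + 240) mod 360 = 217°
Triadic = 337°, 97°, 217°


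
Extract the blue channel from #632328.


Color: #632328
R = 63 = 99
G = 23 = 35
B = 28 = 40
Blue = 40


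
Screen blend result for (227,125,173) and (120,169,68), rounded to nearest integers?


Screen: C = 255 - (255-A)×(255-B)/255, rounded to nearest integer
R: 255 - (255-227)×(255-120)/255 = 255 - 3780/255 ≈ 255 - 14.824 = 240.176 → 240
G: 255 - (255-125)×(255-169)/255 = 255 - 11180/255 ≈ 255 - 43.843 = 211.157 → 211
B: 255 - (255-173)×(255-68)/255 = 255 - 15334/255 ≈ 255 - 60.133 = 194.867 → 195
= RGB(240, 211, 195)


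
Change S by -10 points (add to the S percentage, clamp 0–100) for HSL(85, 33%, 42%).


Original S = 33%
Adjustment = -10 percentage points
New S = 33 + (-10) = 23
Clamp to [0, 100] → 23
= HSL(85°, 23%, 42%)


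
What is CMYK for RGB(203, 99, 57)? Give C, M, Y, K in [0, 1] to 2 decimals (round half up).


R'=203/255≈0.7961, G'=99/255≈0.3882, B'=57/255≈0.2235
K = 1 - max(R',G',B') = 1 - 203/255 = 52/255 = 0.20392… → 0.20
(1-R'-K)/(1-K) simplifies to (max-R)/max with max = 203:
C = (203-203)/203 = 0/203 = 0 → 0.00
M = (203-99)/203 = 104/203 = 0.51231… → 0.51
Y = (203-57)/203 = 146/203 = 0.71921… → 0.72
= CMYK(0.00, 0.51, 0.72, 0.20)


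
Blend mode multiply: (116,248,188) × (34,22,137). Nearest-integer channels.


Multiply: C = A×B/255, rounded to nearest integer
R: 116×34/255 = 3944/255 ≈ 15.467 → 15
G: 248×22/255 = 5456/255 ≈ 21.396 → 21
B: 188×137/255 = 25756/255 ≈ 101.004 → 101
= RGB(15, 21, 101)


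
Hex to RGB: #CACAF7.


CA → 202 (R)
CA → 202 (G)
F7 → 247 (B)
= RGB(202, 202, 247)


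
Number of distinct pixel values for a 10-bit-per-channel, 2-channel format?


Total bits = 10 bits/channel × 2 channels = 20 bits
Distinct pixel values = 2^20
= 1,048,576 pixel values


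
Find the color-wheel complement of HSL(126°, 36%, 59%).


Complement = opposite side of color wheel = hue + 180°
H' = (126 + 180) mod 360 = 306°
S and L unchanged.
= HSL(306°, 36%, 59%)


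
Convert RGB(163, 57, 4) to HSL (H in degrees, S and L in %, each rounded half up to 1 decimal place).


Normalize: R'=163/255≈0.6392, G'=57/255≈0.2235, B'=4/255≈0.0157
Max=163/255, Min=4/255, Δ=Max-Min=159/255
L = (Max+Min)/2 = (163+4)/510 = 167/510 = 0.32745… → L = 32.7%
L ≤ 0.5 → S = Δ/(Max+Min) = 159/(163+4) = 159/167 = 0.95209… → S = 95.2%
(the 1/255 factors cancel in S and H, so raw channel differences can be used)
Max is R' → H = 60 × (((G-B)/Δ) mod 6) = 60 × (((57-4)/159) mod 6)
  53/159 = 0.3333…
  H = 60 × 0.3333… = 20° → H = 20.0°
= HSL(20.0°, 95.2%, 32.7%)


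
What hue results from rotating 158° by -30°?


New hue = (H + rotation) mod 360
New hue = (158 -30) mod 360
= 128 mod 360
= 128°


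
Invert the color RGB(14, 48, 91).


Invert: (255-R, 255-G, 255-B)
R: 255-14 = 241
G: 255-48 = 207
B: 255-91 = 164
= RGB(241, 207, 164)


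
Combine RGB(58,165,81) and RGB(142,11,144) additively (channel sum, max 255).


Additive: each channel = min(255, C₁+C₂)
R: 58+142 = 200 → 200
G: 165+11 = 176 → 176
B: 81+144 = 225 → 225
= RGB(200, 176, 225)


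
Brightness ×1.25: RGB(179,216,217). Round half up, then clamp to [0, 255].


Multiply each channel by 1.25, round half up, clamp to [0, 255]
R: 179×1.25 = 223.75 → round → 224
G: 216×1.25 = 270 → clamp → 255
B: 217×1.25 = 271.25 → round → 271 → clamp → 255
= RGB(224, 255, 255)


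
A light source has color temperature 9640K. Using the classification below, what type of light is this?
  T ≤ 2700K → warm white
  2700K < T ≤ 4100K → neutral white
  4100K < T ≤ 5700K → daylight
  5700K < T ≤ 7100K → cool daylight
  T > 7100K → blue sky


Temperature: 9640K
9640K > 7100K → blue sky
Classification: blue sky


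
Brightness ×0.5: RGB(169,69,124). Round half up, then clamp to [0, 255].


Multiply each channel by 0.5, round half up, clamp to [0, 255]
R: 169×0.5 = 84.5 → round → 85
G: 69×0.5 = 34.5 → round → 35
B: 124×0.5 = 62
= RGB(85, 35, 62)


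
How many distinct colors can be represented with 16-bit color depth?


Colors = 2^bits = 2^16
= 65,536 colors


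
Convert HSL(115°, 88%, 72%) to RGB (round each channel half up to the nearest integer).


H=115°, S=0.88, L=0.72
C = (1-|2L-1|)×S = (1-|0.44|)×0.88 = 0.4928
H' = H/60 = 115/60 ≈ 1.9167; X = C×(1-|H' mod 2 - 1|) ≈ 0.0411
m = L - C/2 = 0.72 - 0.2464 = 0.4736
Sector ⌊H'⌋ = 1 → (R',G',B') = (≈0.0411, 0.4928, 0.0)
RGB = ((R'+m)×255, (G'+m)×255, (B'+m)×255) = (131.24, 246.432, 120.768)
Round half up → RGB(131, 246, 121)


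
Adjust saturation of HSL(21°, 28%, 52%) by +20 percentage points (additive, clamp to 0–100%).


Original S = 28%
Adjustment = +20 percentage points
New S = 28 + (20) = 48
Clamp to [0, 100] → 48
= HSL(21°, 48%, 52%)


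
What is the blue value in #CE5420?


Color: #CE5420
R = CE = 206
G = 54 = 84
B = 20 = 32
Blue = 32


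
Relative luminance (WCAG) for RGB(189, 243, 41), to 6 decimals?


Linearize each channel (sRGB transfer function): c = v/255; c_lin = c/12.92 if c ≤ 0.04045, else ((c+0.055)/1.055)^2.4
  R: 189/255 ≈ 0.741176 > 0.04045 → ((0.741176+0.055)/1.055)^2.4 ≈ 0.508881
  G: 243/255 ≈ 0.952941 > 0.04045 → ((0.952941+0.055)/1.055)^2.4 ≈ 0.896269
  B: 41/255 ≈ 0.160784 > 0.04045 → ((0.160784+0.055)/1.055)^2.4 ≈ 0.022174
R_lin = 0.508881, G_lin = 0.896269, B_lin = 0.022174
L = 0.2126×R + 0.7152×G + 0.0722×B
L = 0.2126×0.508881 + 0.7152×0.896269 + 0.0722×0.022174
L ≈ 0.750801


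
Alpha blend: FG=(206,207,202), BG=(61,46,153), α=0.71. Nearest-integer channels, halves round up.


C = α×F + (1-α)×B, with 1-α = 0.29
R: 0.71×206 + 0.29×61 = 146.26 + 17.69 = 163.95 → 164
G: 0.71×207 + 0.29×46 = 146.97 + 13.34 = 160.31 → 160
B: 0.71×202 + 0.29×153 = 143.42 + 44.37 = 187.79 → 188
= RGB(164, 160, 188)


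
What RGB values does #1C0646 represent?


1C → 28 (R)
06 → 6 (G)
46 → 70 (B)
= RGB(28, 6, 70)


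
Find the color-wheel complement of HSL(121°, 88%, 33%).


Complement = opposite side of color wheel = hue + 180°
H' = (121 + 180) mod 360 = 301°
S and L unchanged.
= HSL(301°, 88%, 33%)


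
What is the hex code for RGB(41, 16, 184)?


R = 41 → 29 (hex)
G = 16 → 10 (hex)
B = 184 → B8 (hex)
Hex = #2910B8


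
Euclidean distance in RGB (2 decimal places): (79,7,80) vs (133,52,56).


d = √[(R₁-R₂)² + (G₁-G₂)² + (B₁-B₂)²]
d = √[(79-133)² + (7-52)² + (80-56)²]
d = √[2916 + 2025 + 576]
d = √5517
d ≈ 74.28


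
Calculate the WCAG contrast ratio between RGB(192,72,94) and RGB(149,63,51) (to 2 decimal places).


Linearize each sRGB channel c=v/255: c/12.92 if c ≤ 0.04045 else ((c+0.055)/1.055)^2.4
L = 0.2126×R_lin + 0.7152×G_lin + 0.0722×B_lin
Color 1 (192,72,94):
  R=192: 192/255≈0.7529 > 0.04045 → ((0.7529+0.055)/1.055)^2.4 ≈ 0.52712
  G=72: 72/255≈0.2824 > 0.04045 → ((0.2824+0.055)/1.055)^2.4 ≈ 0.06480
  B=94: 94/255≈0.3686 > 0.04045 → ((0.3686+0.055)/1.055)^2.4 ≈ 0.11193
  L1 = 0.2126×0.52712 + 0.7152×0.06480 + 0.0722×0.11193 ≈ 0.16649
Color 2 (149,63,51):
  R=149: 149/255≈0.5843 > 0.04045 → ((0.5843+0.055)/1.055)^2.4 ≈ 0.30054
  G=63: 63/255≈0.2471 > 0.04045 → ((0.2471+0.055)/1.055)^2.4 ≈ 0.04971
  B=51: 51/255≈0.2000 > 0.04045 → ((0.2000+0.055)/1.055)^2.4 ≈ 0.03310
  L2 = 0.2126×0.30054 + 0.7152×0.04971 + 0.0722×0.03310 ≈ 0.10184
Lighter = 0.16649, Darker = 0.10184
Ratio = (L_lighter + 0.05) / (L_darker + 0.05)
Ratio = (0.16649 + 0.05) / (0.10184 + 0.05) = 0.21649 / 0.15184 ≈ 1.4258
Ratio ≈ 1.43:1


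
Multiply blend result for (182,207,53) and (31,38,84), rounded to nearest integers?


Multiply: C = A×B/255, rounded to nearest integer
R: 182×31/255 = 5642/255 ≈ 22.125 → 22
G: 207×38/255 = 7866/255 ≈ 30.847 → 31
B: 53×84/255 = 4452/255 ≈ 17.459 → 17
= RGB(22, 31, 17)


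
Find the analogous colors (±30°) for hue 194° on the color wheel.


Base hue: 194°
Left analog: (194 - 30) mod 360 = 164°
Right analog: (194 + 30) mod 360 = 224°
Analogous hues = 164° and 224°


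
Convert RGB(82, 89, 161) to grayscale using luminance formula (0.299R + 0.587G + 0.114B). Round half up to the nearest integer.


Gray = 0.299×R + 0.587×G + 0.114×B
Gray = 0.299×82 + 0.587×89 + 0.114×161
Gray = 24.518 + 52.243 + 18.354
Gray = 95.115 → round half up → 95
Gray = 95


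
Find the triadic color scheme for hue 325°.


Triadic: equally spaced at 120° intervals
H1 = 325°
H2 = (325 + 120) mod 360 = 85°
H3 = (325 + 240) mod 360 = 205°
Triadic = 325°, 85°, 205°


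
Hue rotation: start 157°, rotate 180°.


New hue = (H + rotation) mod 360
New hue = (157 + 180) mod 360
= 337 mod 360
= 337°


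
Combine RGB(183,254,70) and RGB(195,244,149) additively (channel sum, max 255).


Additive: each channel = min(255, C₁+C₂)
R: 183+195 = 378 → 255
G: 254+244 = 498 → 255
B: 70+149 = 219 → 219
= RGB(255, 255, 219)


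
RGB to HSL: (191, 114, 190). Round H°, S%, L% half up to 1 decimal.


Normalize: R'=191/255≈0.7490, G'=114/255≈0.4471, B'=190/255≈0.7451
Max=191/255, Min=114/255, Δ=Max-Min=77/255
L = (Max+Min)/2 = (191+114)/510 = 305/510 = 0.59803… → L = 59.8%
L > 0.5 → S = Δ/(2-Max-Min) = 77/(510-191-114) = 77/205 = 0.37560… → S = 37.6%
(the 1/255 factors cancel in S and H, so raw channel differences can be used)
Max is R' → H = 60 × (((G-B)/Δ) mod 6) = 60 × (((114-190)/77) mod 6)
  (-76)/77 = -0.9870…; negative, so add 6 → 5.0129…
  H = 60 × 5.0129… = 300.779…° → H = 300.8°
= HSL(300.8°, 37.6%, 59.8%)


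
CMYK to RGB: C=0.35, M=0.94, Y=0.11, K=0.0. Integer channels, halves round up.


R = 255 × (1-C) × (1-K) = 255 × 0.65 × 1.00 = 165.75 → 166
G = 255 × (1-M) × (1-K) = 255 × 0.06 × 1.00 = 15.3 → 15
B = 255 × (1-Y) × (1-K) = 255 × 0.89 × 1.00 = 226.95 → 227
= RGB(166, 15, 227)


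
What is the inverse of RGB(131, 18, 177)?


Invert: (255-R, 255-G, 255-B)
R: 255-131 = 124
G: 255-18 = 237
B: 255-177 = 78
= RGB(124, 237, 78)


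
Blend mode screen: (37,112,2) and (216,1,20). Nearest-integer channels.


Screen: C = 255 - (255-A)×(255-B)/255, rounded to nearest integer
R: 255 - (255-37)×(255-216)/255 = 255 - 8502/255 ≈ 255 - 33.341 = 221.659 → 222
G: 255 - (255-112)×(255-1)/255 = 255 - 36322/255 ≈ 255 - 142.439 = 112.561 → 113
B: 255 - (255-2)×(255-20)/255 = 255 - 59455/255 ≈ 255 - 233.157 = 21.843 → 22
= RGB(222, 113, 22)


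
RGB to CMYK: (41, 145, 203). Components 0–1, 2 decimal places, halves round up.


R'=41/255≈0.1608, G'=145/255≈0.5686, B'=203/255≈0.7961
K = 1 - max(R',G',B') = 1 - 203/255 = 52/255 = 0.20392… → 0.20
(1-R'-K)/(1-K) simplifies to (max-R)/max with max = 203:
C = (203-41)/203 = 162/203 = 0.79802… → 0.80
M = (203-145)/203 = 58/203 = 0.28571… → 0.29
Y = (203-203)/203 = 0/203 = 0 → 0.00
= CMYK(0.80, 0.29, 0.00, 0.20)


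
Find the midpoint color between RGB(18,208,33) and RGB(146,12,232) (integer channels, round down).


Midpoint: each channel = ⌊(C₁+C₂)/2⌋
R: ⌊(18+146)/2⌋ = 82
G: ⌊(208+12)/2⌋ = 110
B: ⌊(33+232)/2⌋ = 132
= RGB(82, 110, 132)


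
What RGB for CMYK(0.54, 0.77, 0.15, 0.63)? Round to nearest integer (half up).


R = 255 × (1-C) × (1-K) = 255 × 0.46 × 0.37 = 43.401 → 43
G = 255 × (1-M) × (1-K) = 255 × 0.23 × 0.37 = 21.7005 → 22
B = 255 × (1-Y) × (1-K) = 255 × 0.85 × 0.37 = 80.1975 → 80
= RGB(43, 22, 80)


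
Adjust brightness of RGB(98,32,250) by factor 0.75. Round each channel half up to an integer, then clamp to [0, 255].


Multiply each channel by 0.75, round half up, clamp to [0, 255]
R: 98×0.75 = 73.5 → round → 74
G: 32×0.75 = 24
B: 250×0.75 = 187.5 → round → 188
= RGB(74, 24, 188)


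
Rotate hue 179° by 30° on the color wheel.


New hue = (H + rotation) mod 360
New hue = (179 + 30) mod 360
= 209 mod 360
= 209°


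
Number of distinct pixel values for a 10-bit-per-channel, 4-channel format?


Total bits = 10 bits/channel × 4 channels = 40 bits
Distinct pixel values = 2^40
= 1,099,511,627,776 pixel values


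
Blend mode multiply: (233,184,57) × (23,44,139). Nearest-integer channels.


Multiply: C = A×B/255, rounded to nearest integer
R: 233×23/255 = 5359/255 ≈ 21.016 → 21
G: 184×44/255 = 8096/255 ≈ 31.749 → 32
B: 57×139/255 = 7923/255 ≈ 31.071 → 31
= RGB(21, 32, 31)


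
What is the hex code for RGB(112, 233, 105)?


R = 112 → 70 (hex)
G = 233 → E9 (hex)
B = 105 → 69 (hex)
Hex = #70E969


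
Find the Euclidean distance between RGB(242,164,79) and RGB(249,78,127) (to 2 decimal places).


d = √[(R₁-R₂)² + (G₁-G₂)² + (B₁-B₂)²]
d = √[(242-249)² + (164-78)² + (79-127)²]
d = √[49 + 7396 + 2304]
d = √9749
d ≈ 98.74


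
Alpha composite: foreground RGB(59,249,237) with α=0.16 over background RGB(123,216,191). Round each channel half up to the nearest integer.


C = α×F + (1-α)×B, with 1-α = 0.84
R: 0.16×59 + 0.84×123 = 9.44 + 103.32 = 112.76 → 113
G: 0.16×249 + 0.84×216 = 39.84 + 181.44 = 221.28 → 221
B: 0.16×237 + 0.84×191 = 37.92 + 160.44 = 198.36 → 198
= RGB(113, 221, 198)


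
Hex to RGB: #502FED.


50 → 80 (R)
2F → 47 (G)
ED → 237 (B)
= RGB(80, 47, 237)


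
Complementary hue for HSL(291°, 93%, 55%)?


Complement = opposite side of color wheel = hue + 180°
H' = (291 + 180) mod 360 = 111°
S and L unchanged.
= HSL(111°, 93%, 55%)


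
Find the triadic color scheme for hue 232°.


Triadic: equally spaced at 120° intervals
H1 = 232°
H2 = (232 + 120) mod 360 = 352°
H3 = (232 + 240) mod 360 = 112°
Triadic = 232°, 352°, 112°


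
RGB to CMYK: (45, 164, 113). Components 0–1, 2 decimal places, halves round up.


R'=45/255≈0.1765, G'=164/255≈0.6431, B'=113/255≈0.4431
K = 1 - max(R',G',B') = 1 - 164/255 = 91/255 = 0.35686… → 0.36
(1-R'-K)/(1-K) simplifies to (max-R)/max with max = 164:
C = (164-45)/164 = 119/164 = 0.72560… → 0.73
M = (164-164)/164 = 0/164 = 0 → 0.00
Y = (164-113)/164 = 51/164 = 0.31097… → 0.31
= CMYK(0.73, 0.00, 0.31, 0.36)


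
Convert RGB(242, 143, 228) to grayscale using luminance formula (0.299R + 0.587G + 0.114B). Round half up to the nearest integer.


Gray = 0.299×R + 0.587×G + 0.114×B
Gray = 0.299×242 + 0.587×143 + 0.114×228
Gray = 72.358 + 83.941 + 25.992
Gray = 182.291 → round half up → 182
Gray = 182


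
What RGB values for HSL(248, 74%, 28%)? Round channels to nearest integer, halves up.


H=248°, S=0.74, L=0.28
C = (1-|2L-1|)×S = (1-|-0.44|)×0.74 = 0.4144
H' = H/60 = 248/60 ≈ 4.1333; X = C×(1-|H' mod 2 - 1|) ≈ 0.0553
m = L - C/2 = 0.28 - 0.2072 = 0.0728
Sector ⌊H'⌋ = 4 → (R',G',B') = (≈0.0553, 0.0, 0.4144)
RGB = ((R'+m)×255, (G'+m)×255, (B'+m)×255) = (32.6536, 18.564, 124.236)
Round half up → RGB(33, 19, 124)


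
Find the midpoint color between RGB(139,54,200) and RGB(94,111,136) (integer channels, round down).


Midpoint: each channel = ⌊(C₁+C₂)/2⌋
R: ⌊(139+94)/2⌋ = 116
G: ⌊(54+111)/2⌋ = 82
B: ⌊(200+136)/2⌋ = 168
= RGB(116, 82, 168)


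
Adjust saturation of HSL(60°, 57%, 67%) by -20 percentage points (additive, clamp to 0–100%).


Original S = 57%
Adjustment = -20 percentage points
New S = 57 + (-20) = 37
Clamp to [0, 100] → 37
= HSL(60°, 37%, 67%)


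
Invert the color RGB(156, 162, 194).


Invert: (255-R, 255-G, 255-B)
R: 255-156 = 99
G: 255-162 = 93
B: 255-194 = 61
= RGB(99, 93, 61)


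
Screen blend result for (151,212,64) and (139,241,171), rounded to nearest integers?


Screen: C = 255 - (255-A)×(255-B)/255, rounded to nearest integer
R: 255 - (255-151)×(255-139)/255 = 255 - 12064/255 ≈ 255 - 47.310 = 207.690 → 208
G: 255 - (255-212)×(255-241)/255 = 255 - 602/255 ≈ 255 - 2.361 = 252.639 → 253
B: 255 - (255-64)×(255-171)/255 = 255 - 16044/255 ≈ 255 - 62.918 = 192.082 → 192
= RGB(208, 253, 192)


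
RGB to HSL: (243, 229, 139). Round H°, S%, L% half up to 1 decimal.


Normalize: R'=243/255≈0.9529, G'=229/255≈0.8980, B'=139/255≈0.5451
Max=243/255, Min=139/255, Δ=Max-Min=104/255
L = (Max+Min)/2 = (243+139)/510 = 382/510 = 0.74901… → L = 74.9%
L > 0.5 → S = Δ/(2-Max-Min) = 104/(510-243-139) = 104/128 = 0.8125 → S = 81.3%
(the 1/255 factors cancel in S and H, so raw channel differences can be used)
Max is R' → H = 60 × (((G-B)/Δ) mod 6) = 60 × (((229-139)/104) mod 6)
  90/104 = 0.8653…
  H = 60 × 0.8653… = 51.923…° → H = 51.9°
= HSL(51.9°, 81.3%, 74.9%)


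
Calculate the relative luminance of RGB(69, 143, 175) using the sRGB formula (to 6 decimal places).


Linearize each channel (sRGB transfer function): c = v/255; c_lin = c/12.92 if c ≤ 0.04045, else ((c+0.055)/1.055)^2.4
  R: 69/255 ≈ 0.270588 > 0.04045 → ((0.270588+0.055)/1.055)^2.4 ≈ 0.059511
  G: 143/255 ≈ 0.560784 > 0.04045 → ((0.560784+0.055)/1.055)^2.4 ≈ 0.274677
  B: 175/255 ≈ 0.686275 > 0.04045 → ((0.686275+0.055)/1.055)^2.4 ≈ 0.428690
R_lin = 0.059511, G_lin = 0.274677, B_lin = 0.428690
L = 0.2126×R + 0.7152×G + 0.0722×B
L = 0.2126×0.059511 + 0.7152×0.274677 + 0.0722×0.428690
L ≈ 0.240053


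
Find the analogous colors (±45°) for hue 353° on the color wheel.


Base hue: 353°
Left analog: (353 - 45) mod 360 = 308°
Right analog: (353 + 45) mod 360 = 38°
Analogous hues = 308° and 38°


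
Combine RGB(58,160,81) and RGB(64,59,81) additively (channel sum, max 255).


Additive: each channel = min(255, C₁+C₂)
R: 58+64 = 122 → 122
G: 160+59 = 219 → 219
B: 81+81 = 162 → 162
= RGB(122, 219, 162)


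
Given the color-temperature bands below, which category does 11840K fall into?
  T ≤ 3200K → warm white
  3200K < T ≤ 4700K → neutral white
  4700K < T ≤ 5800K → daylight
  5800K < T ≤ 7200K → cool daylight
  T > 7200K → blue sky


Temperature: 11840K
11840K > 7200K → blue sky
Classification: blue sky


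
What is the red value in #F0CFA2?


Color: #F0CFA2
R = F0 = 240
G = CF = 207
B = A2 = 162
Red = 240


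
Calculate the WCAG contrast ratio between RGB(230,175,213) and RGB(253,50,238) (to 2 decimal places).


Linearize each sRGB channel c=v/255: c/12.92 if c ≤ 0.04045 else ((c+0.055)/1.055)^2.4
L = 0.2126×R_lin + 0.7152×G_lin + 0.0722×B_lin
Color 1 (230,175,213):
  R=230: 230/255≈0.9020 > 0.04045 → ((0.9020+0.055)/1.055)^2.4 ≈ 0.79130
  G=175: 175/255≈0.6863 > 0.04045 → ((0.6863+0.055)/1.055)^2.4 ≈ 0.42869
  B=213: 213/255≈0.8353 > 0.04045 → ((0.8353+0.055)/1.055)^2.4 ≈ 0.66539
  L1 = 0.2126×0.79130 + 0.7152×0.42869 + 0.0722×0.66539 ≈ 0.52287
Color 2 (253,50,238):
  R=253: 253/255≈0.9922 > 0.04045 → ((0.9922+0.055)/1.055)^2.4 ≈ 0.98225
  G=50: 50/255≈0.1961 > 0.04045 → ((0.1961+0.055)/1.055)^2.4 ≈ 0.03190
  B=238: 238/255≈0.9333 > 0.04045 → ((0.9333+0.055)/1.055)^2.4 ≈ 0.85499
  L2 = 0.2126×0.98225 + 0.7152×0.03190 + 0.0722×0.85499 ≈ 0.29337
Lighter = 0.52287, Darker = 0.29337
Ratio = (L_lighter + 0.05) / (L_darker + 0.05)
Ratio = (0.52287 + 0.05) / (0.29337 + 0.05) = 0.57287 / 0.34337 ≈ 1.6684
Ratio ≈ 1.67:1


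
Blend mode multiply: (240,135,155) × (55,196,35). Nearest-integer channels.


Multiply: C = A×B/255, rounded to nearest integer
R: 240×55/255 = 13200/255 ≈ 51.765 → 52
G: 135×196/255 = 26460/255 ≈ 103.765 → 104
B: 155×35/255 = 5425/255 ≈ 21.275 → 21
= RGB(52, 104, 21)


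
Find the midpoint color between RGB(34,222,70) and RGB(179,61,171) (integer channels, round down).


Midpoint: each channel = ⌊(C₁+C₂)/2⌋
R: ⌊(34+179)/2⌋ = 106
G: ⌊(222+61)/2⌋ = 141
B: ⌊(70+171)/2⌋ = 120
= RGB(106, 141, 120)


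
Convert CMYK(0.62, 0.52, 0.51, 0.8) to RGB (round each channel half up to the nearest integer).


R = 255 × (1-C) × (1-K) = 255 × 0.38 × 0.20 = 19.38 → 19
G = 255 × (1-M) × (1-K) = 255 × 0.48 × 0.20 = 24.48 → 24
B = 255 × (1-Y) × (1-K) = 255 × 0.49 × 0.20 = 24.99 → 25
= RGB(19, 24, 25)
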